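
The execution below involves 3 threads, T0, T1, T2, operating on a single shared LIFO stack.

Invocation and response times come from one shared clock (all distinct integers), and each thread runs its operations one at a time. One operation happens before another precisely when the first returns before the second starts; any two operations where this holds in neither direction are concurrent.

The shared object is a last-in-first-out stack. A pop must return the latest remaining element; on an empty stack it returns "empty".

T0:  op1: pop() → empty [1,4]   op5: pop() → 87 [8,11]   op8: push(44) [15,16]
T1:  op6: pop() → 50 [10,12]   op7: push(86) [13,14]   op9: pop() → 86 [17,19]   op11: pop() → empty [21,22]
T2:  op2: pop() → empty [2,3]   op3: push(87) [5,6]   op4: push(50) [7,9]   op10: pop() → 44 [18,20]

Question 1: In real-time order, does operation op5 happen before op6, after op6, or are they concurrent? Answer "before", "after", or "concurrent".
Answer: concurrent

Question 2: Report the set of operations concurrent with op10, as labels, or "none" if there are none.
Answer: op9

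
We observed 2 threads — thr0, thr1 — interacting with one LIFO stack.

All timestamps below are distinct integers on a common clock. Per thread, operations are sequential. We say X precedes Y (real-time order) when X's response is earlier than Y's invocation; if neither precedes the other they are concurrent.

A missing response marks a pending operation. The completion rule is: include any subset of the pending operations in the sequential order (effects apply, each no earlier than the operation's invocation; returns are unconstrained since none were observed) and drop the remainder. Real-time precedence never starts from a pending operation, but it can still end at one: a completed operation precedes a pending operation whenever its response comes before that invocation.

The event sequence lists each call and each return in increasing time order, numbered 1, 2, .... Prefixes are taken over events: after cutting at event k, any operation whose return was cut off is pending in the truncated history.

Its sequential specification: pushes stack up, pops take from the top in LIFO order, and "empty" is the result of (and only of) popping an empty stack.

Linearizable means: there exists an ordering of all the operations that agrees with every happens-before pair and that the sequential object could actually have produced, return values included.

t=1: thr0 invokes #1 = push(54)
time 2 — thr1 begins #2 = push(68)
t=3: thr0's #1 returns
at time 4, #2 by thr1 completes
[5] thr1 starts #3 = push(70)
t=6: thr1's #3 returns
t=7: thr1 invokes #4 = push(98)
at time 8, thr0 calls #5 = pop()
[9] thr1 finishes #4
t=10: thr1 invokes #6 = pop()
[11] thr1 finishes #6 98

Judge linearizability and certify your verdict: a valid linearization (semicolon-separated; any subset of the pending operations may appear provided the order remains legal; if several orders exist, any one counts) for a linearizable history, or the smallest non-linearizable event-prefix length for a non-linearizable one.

linearizable — witness: #1; #2; #3; #4; #6

after step 1 (#1 push(54)): stack <54>
after step 2 (#2 push(68)): stack <54,68>
after step 3 (#3 push(70)): stack <54,68,70>
after step 4 (#4 push(98)): stack <54,68,70,98>
after step 5 (#6 pop() → 98): stack <54,68,70>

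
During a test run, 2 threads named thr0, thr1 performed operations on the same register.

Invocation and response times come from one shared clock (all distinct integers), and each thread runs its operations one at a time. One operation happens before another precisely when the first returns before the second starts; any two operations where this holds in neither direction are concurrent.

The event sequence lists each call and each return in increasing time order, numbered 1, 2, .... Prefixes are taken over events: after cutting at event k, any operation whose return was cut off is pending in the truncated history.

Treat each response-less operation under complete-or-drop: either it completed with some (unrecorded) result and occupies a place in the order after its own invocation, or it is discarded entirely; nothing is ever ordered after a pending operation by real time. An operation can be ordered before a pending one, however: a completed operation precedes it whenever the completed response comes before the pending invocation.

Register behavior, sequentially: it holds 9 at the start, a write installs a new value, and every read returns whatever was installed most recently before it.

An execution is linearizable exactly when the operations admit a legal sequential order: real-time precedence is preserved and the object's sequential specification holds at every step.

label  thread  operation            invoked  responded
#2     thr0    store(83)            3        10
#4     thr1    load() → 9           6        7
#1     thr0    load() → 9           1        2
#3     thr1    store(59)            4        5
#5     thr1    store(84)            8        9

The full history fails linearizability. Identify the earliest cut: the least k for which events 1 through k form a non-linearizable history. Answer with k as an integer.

7

events 1..6 are still linearizable — one witness is #1, #2, #3:
1. #1 load() → 9, leaving value 9
2. #2 store(83) (pending, included), leaving value 83
3. #3 store(59), leaving value 59
with event 7 included (#4 responding at time 7), all real-time-consistent orders fail
including or dropping the 1 pending operation (#2) in any combination fails
sample order #1, #3, #4 (pending dropped) stalls at step 3 — #4 load() → 9 has no legal effect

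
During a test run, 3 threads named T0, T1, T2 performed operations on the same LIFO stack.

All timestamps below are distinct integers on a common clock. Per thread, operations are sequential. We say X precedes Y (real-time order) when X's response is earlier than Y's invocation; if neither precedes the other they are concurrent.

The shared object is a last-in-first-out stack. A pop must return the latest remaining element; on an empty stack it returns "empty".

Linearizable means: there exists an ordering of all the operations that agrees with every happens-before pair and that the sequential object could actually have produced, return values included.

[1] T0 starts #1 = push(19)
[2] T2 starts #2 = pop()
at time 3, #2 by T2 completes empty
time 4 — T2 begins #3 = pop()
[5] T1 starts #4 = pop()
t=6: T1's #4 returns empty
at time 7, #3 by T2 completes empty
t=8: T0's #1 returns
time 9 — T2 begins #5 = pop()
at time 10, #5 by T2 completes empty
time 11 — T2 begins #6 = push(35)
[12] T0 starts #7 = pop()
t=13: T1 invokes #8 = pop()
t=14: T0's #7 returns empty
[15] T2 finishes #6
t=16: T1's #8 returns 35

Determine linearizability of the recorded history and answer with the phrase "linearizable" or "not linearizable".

already the first 10 events (up to #5's response at time 10) admit no linearization; the first 9 still do
no legal order exists: 8 real-time-consistent candidates over 5 completed LIFO stack operations, all rejected
e.g. #1, #2, #3, #4, #5: illegal at step 2, since #2 pop() → empty cannot apply there
e.g. #1, #2, #4, #3, #5: illegal at step 2, since #2 pop() → empty cannot apply there

not linearizable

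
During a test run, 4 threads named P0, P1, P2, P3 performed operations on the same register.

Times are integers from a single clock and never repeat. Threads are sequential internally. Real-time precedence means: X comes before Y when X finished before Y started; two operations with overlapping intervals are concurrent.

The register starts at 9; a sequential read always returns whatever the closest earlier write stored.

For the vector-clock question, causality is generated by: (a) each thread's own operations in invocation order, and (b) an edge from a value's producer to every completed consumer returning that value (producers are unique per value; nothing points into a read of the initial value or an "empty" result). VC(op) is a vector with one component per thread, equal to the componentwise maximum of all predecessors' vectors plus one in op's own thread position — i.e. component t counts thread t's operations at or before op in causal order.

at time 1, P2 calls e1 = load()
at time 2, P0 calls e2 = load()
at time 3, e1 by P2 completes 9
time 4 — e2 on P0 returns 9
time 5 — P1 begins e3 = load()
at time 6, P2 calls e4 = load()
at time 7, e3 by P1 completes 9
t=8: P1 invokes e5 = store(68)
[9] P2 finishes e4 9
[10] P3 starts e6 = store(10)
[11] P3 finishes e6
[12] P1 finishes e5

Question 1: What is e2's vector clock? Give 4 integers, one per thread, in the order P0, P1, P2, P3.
no predecessors for e6 (invoked 10): P3 increments from zero → (0, 0, 0, 1)
no predecessors for e1 (invoked 1): P2 increments from zero → (0, 0, 1, 0)
no predecessors for e3 (invoked 5): P1 increments from zero → (0, 1, 0, 0)
no predecessors for e2 (invoked 2): P0 increments from zero → (1, 0, 0, 0)
e4, invoked 6, takes VC(e1)=(0, 0, 1, 0) under max, adds 1 for P2 → (0, 0, 2, 0)
e5, invoked 8, takes VC(e3)=(0, 1, 0, 0) under max, adds 1 for P1 → (0, 2, 0, 0)
target: VC(e2) = (1, 0, 0, 0)

(1, 0, 0, 0)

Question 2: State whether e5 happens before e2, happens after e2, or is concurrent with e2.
e5 spans [8,12], e2 spans [2,4]
resp(e2)=4 < inv(e5)=8

after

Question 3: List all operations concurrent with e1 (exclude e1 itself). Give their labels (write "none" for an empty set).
e1 spans [1,3]; an op avoiding the whole window 1..3 is ordered, any other is concurrent
e2 [2,4]: concurrent
e3 [5,7]: after
e4 [6,9]: after
e5 [8,12]: after
e6 [10,11]: after

e2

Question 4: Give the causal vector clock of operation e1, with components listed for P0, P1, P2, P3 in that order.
root op e6, invoked 10: fresh clock plus P3's own tick → (0, 0, 0, 1)
root op e1, invoked 1: fresh clock plus P2's own tick → (0, 0, 1, 0)
root op e3, invoked 5: fresh clock plus P1's own tick → (0, 1, 0, 0)
root op e2, invoked 2: fresh clock plus P0's own tick → (1, 0, 0, 0)
VC(e4, invoked at 6): max of VC(e1)=(0, 0, 1, 0), then +1 on thread P2 → (0, 0, 2, 0)
VC(e5, invoked at 8): max of VC(e3)=(0, 1, 0, 0), then +1 on thread P1 → (0, 2, 0, 0)
target: VC(e1) = (0, 0, 1, 0)

(0, 0, 1, 0)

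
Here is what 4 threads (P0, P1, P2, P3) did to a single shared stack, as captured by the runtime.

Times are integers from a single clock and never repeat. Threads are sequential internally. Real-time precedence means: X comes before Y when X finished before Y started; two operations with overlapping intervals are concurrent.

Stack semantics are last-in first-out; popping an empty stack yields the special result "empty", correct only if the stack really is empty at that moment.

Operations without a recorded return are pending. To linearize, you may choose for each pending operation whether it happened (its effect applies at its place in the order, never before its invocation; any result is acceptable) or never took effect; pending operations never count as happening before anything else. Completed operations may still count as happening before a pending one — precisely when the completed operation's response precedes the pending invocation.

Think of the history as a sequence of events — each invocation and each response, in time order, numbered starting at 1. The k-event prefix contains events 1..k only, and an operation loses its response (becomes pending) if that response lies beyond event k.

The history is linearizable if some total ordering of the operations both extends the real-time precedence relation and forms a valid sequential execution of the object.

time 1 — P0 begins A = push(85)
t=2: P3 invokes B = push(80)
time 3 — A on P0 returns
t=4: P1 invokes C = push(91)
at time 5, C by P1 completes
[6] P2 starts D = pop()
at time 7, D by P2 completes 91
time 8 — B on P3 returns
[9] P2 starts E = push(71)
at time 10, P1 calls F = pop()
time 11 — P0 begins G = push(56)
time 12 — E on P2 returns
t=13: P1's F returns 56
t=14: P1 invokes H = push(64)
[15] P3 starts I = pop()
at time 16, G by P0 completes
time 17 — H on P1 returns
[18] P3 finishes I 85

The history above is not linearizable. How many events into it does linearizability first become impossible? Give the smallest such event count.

18

a valid linearization of events 1..17 exists, for instance A, B, C, D, E, G, F, H:
step 1: A push(85) — stack <85>
step 2: B push(80) — stack <85,80>
step 3: C push(91) — stack <85,80,91>
step 4: D pop() → 91 — stack <85,80>
step 5: E push(71) — stack <85,80,71>
step 6: G push(56) — stack <85,80,71,56>
step 7: F pop() → 56 — stack <85,80,71>
step 8: H push(64) — stack <85,80,71,64>
at event 18 (I's time-18 response) nothing linearizes any more
sample order A, B, C, D, E, F, G, H, I stalls at step 6 — F pop() → 56 has no legal effect
sample order A, B, C, D, E, F, G, I, H stalls at step 6 — F pop() → 56 has no legal effect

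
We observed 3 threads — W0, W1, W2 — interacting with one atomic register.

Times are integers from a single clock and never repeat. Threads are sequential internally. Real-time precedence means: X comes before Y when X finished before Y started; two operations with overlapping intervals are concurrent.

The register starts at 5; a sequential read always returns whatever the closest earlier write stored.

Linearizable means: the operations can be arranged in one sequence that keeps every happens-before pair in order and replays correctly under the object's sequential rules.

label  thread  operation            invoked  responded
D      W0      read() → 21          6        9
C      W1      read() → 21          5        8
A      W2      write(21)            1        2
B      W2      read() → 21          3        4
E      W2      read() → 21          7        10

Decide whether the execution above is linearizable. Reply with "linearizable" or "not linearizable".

one valid linearization: A, B, C, D, E
step 1: A write(21) — value 21
step 2: B read() → 21 — value 21
step 3: C read() → 21 — value 21
step 4: D read() → 21 — value 21
step 5: E read() → 21 — value 21

linearizable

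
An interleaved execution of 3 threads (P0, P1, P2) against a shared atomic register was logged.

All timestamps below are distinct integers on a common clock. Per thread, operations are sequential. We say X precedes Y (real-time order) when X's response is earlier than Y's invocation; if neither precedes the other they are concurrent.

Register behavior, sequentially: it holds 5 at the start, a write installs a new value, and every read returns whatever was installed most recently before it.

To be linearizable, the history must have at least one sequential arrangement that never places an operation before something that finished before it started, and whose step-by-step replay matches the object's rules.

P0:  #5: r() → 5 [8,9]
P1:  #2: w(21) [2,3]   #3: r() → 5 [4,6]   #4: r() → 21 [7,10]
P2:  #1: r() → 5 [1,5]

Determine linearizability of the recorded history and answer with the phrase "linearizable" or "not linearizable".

cut after 5 events: linearizable; cut after 6 events (#3 responds, time 6): not linearizable
3 completed operations, 3 real-time-consistent orders — every atomic register replay fails
one such order, #1, #2, #3, breaks at step 3 where #3 r() → 5 is illegal
one such order, #2, #1, #3, breaks at step 2 where #1 r() → 5 is illegal

not linearizable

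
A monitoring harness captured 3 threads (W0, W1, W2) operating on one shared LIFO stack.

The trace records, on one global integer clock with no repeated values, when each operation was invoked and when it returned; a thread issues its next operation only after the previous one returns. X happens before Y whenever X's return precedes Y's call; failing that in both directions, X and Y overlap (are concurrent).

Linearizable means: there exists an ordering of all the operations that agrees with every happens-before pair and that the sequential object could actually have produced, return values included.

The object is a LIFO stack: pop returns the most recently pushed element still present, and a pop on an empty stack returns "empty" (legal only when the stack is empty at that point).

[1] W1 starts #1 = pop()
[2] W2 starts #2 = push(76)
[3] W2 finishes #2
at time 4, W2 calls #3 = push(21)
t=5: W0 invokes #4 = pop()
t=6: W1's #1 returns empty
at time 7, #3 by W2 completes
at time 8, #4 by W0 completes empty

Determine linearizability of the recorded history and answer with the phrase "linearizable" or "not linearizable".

not linearizable

events 1..7 are fine; event 8 — the response of #4 at time 8 — makes the prefix non-linearizable
4 completed operations, 8 real-time-consistent orders — every LIFO stack replay fails
take #1, #2, #3, #4: step 4 already fails, because #4 pop() → empty cannot occur there
take #1, #2, #4, #3: step 3 already fails, because #4 pop() → empty cannot occur there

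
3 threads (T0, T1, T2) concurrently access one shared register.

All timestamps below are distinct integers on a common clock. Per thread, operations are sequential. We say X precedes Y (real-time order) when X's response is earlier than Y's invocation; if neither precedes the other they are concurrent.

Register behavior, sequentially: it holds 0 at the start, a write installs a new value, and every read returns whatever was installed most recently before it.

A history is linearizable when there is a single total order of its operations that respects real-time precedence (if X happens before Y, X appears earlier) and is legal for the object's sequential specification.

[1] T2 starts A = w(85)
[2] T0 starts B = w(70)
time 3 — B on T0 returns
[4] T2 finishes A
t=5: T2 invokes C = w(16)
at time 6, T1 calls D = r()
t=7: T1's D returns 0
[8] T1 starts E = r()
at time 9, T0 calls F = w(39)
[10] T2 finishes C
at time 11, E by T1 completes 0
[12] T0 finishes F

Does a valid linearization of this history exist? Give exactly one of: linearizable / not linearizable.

not linearizable

the violation lands at event 7, D's response at time 7: events 1..6 linearize, events 1..7 do not
checked exhaustively: 2 real-time-consistent orders of 3 completed operations, zero legal register replays
include/drop combinations of the 1 pending operation (C) were all tried; none helps
take A, B, D (pending dropped): step 3 already fails, because D r() → 0 cannot occur there
take B, A, D (pending dropped): step 3 already fails, because D r() → 0 cannot occur there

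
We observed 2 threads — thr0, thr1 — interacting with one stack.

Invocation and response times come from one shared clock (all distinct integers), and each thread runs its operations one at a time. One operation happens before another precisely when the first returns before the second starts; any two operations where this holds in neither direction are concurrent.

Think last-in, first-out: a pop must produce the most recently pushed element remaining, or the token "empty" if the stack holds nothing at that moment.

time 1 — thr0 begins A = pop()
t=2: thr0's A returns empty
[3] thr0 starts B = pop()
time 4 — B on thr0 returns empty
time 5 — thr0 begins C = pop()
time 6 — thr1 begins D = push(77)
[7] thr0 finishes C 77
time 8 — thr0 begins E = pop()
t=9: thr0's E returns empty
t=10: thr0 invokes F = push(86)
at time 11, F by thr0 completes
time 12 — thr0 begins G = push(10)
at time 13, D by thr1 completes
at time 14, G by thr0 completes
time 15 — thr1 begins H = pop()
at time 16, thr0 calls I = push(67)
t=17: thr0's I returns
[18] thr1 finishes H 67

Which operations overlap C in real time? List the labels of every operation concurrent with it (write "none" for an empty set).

D

C spans [5,7]: anything still running between times 5 and 7 counts as concurrent
A [1,2]: before
B [3,4]: before
D [6,13]: concurrent
E [8,9]: after
F [10,11]: after
G [12,14]: after
H [15,18]: after
I [16,17]: after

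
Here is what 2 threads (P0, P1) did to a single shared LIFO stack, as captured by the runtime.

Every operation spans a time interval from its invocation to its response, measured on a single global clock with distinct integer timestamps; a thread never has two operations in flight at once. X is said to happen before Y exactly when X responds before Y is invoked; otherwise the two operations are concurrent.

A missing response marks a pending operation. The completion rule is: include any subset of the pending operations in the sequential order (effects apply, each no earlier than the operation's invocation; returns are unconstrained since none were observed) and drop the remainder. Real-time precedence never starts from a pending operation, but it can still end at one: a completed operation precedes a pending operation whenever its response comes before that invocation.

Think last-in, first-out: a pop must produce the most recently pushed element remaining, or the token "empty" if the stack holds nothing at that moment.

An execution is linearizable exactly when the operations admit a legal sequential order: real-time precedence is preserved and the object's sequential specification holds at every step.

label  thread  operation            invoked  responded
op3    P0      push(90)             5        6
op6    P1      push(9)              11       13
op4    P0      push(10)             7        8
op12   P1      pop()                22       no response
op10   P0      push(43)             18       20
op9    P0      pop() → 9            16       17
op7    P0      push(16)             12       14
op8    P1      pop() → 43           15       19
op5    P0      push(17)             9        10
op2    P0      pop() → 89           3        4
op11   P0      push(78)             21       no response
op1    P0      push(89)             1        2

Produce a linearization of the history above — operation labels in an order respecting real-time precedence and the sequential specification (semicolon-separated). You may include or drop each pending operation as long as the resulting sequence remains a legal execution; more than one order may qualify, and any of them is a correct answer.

after step 1 (op1 push(89)): stack <89>
after step 2 (op2 pop() → 89): stack <>
after step 3 (op3 push(90)): stack <90>
after step 4 (op4 push(10)): stack <90,10>
after step 5 (op5 push(17)): stack <90,10,17>
after step 6 (op7 push(16)): stack <90,10,17,16>
after step 7 (op6 push(9)): stack <90,10,17,16,9>
after step 8 (op9 pop() → 9): stack <90,10,17,16>
after step 9 (op10 push(43)): stack <90,10,17,16,43>
after step 10 (op8 pop() → 43): stack <90,10,17,16>

op1; op2; op3; op4; op5; op7; op6; op9; op10; op8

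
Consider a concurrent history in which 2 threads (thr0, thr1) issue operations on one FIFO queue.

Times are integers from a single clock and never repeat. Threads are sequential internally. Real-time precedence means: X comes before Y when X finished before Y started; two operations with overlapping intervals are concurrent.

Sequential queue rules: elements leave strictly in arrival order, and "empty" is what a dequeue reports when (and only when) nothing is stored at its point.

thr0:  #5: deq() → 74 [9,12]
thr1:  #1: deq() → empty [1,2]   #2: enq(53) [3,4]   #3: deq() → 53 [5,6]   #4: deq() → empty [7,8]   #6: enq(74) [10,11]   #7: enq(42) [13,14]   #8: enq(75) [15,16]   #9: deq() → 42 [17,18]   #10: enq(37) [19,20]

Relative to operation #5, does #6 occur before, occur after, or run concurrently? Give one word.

concurrent

#6 spans [10,11], #5 spans [9,12]
the intervals overlap in both directions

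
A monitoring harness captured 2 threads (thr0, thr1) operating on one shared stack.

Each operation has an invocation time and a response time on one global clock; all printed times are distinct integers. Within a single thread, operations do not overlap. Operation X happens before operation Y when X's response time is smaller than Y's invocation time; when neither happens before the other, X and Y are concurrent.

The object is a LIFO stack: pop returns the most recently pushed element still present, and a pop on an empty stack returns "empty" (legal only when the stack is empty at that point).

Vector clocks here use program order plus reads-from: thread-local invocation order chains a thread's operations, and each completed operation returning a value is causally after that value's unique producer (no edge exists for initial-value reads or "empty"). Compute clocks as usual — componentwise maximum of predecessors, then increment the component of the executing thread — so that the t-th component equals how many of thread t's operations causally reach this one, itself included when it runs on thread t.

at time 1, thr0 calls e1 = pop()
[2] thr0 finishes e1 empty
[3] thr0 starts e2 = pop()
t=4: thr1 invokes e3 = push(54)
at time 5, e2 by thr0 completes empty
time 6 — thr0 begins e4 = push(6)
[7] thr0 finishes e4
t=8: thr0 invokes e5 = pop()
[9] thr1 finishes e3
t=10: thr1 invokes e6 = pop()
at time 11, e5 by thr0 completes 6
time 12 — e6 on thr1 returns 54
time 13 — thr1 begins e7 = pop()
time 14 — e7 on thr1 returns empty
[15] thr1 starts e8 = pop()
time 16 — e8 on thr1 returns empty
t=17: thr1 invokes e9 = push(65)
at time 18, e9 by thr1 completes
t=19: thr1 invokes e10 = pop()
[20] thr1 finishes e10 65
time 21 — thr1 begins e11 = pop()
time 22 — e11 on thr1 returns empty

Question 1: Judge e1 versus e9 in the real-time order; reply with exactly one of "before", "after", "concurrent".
before

e1 spans [1,2], e9 spans [17,18]
resp(e1)=2 < inv(e9)=17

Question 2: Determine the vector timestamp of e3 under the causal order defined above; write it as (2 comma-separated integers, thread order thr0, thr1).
(0, 1)

VC(e3, invoked at 4): no causal predecessors; +1 on thr1 → (0, 1)
VC(e1, invoked at 1): no causal predecessors; +1 on thr0 → (1, 0)
invoked at 10, e6 merges VC(e3)=(0, 1) and bumps thr1's slot → (0, 2)
invoked at 3, e2 merges VC(e1)=(1, 0) and bumps thr0's slot → (2, 0)
invoked at 13, e7 merges VC(e6)=(0, 2) and bumps thr1's slot → (0, 3)
invoked at 6, e4 merges VC(e2)=(2, 0) and bumps thr0's slot → (3, 0)
invoked at 15, e8 merges VC(e7)=(0, 3) and bumps thr1's slot → (0, 4)
invoked at 8, e5 merges VC(e4)=(3, 0) and bumps thr0's slot → (4, 0)
invoked at 17, e9 merges VC(e8)=(0, 4) and bumps thr1's slot → (0, 5)
invoked at 19, e10 merges VC(e9)=(0, 5) and bumps thr1's slot → (0, 6)
invoked at 21, e11 merges VC(e10)=(0, 6) and bumps thr1's slot → (0, 7)
target: VC(e3) = (0, 1)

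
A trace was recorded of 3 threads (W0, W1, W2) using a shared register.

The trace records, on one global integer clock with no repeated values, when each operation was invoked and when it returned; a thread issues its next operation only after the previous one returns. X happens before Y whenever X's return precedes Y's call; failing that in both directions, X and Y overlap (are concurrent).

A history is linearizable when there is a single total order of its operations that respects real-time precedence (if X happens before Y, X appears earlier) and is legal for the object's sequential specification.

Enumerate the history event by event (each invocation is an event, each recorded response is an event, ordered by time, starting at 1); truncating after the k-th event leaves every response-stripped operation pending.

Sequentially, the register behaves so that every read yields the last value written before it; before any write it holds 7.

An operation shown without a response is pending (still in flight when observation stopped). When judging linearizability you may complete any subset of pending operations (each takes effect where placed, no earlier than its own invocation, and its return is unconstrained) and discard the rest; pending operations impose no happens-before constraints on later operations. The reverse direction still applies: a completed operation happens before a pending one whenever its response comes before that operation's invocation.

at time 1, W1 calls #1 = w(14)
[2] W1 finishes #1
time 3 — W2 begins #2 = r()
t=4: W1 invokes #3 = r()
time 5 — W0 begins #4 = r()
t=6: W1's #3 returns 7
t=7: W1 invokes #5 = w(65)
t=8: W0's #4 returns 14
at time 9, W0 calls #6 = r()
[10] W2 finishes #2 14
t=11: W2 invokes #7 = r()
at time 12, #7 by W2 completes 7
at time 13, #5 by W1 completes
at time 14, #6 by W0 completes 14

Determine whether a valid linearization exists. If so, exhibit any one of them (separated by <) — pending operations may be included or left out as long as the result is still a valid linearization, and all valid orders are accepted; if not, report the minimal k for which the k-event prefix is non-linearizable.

through event 5 a valid linearization exists; event 6 (#3 responding at time 6) ends that
exhaustive check: the 2 completed register ops admit one real-time order; illegal
no escape via the 2 pending operations (#2, #4): every completion choice fails
for example #1, #3 (pending dropped) fails at step 2: #3 r() → 7 is not legal there

not linearizable — minimal violating prefix: 6 events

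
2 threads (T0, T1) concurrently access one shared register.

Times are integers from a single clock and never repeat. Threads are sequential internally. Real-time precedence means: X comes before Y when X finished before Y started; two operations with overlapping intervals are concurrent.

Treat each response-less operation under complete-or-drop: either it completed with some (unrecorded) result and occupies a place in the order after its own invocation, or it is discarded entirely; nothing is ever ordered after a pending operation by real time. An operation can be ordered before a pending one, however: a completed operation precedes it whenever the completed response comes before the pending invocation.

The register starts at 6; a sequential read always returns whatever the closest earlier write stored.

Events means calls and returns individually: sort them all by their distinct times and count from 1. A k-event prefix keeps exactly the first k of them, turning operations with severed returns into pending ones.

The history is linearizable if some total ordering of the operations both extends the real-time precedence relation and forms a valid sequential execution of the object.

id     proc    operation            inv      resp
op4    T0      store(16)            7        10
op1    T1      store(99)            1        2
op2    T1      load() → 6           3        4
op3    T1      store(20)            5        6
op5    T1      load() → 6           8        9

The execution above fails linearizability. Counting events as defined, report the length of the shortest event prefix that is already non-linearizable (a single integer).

4

events 1..3 are linearizable, e.g. via op1:
1. op1 store(99), leaving value 99
with event 4 included (op2 responding at time 4), all real-time-consistent orders fail
one such order, op1, op2, breaks at step 2 where op2 load() → 6 is illegal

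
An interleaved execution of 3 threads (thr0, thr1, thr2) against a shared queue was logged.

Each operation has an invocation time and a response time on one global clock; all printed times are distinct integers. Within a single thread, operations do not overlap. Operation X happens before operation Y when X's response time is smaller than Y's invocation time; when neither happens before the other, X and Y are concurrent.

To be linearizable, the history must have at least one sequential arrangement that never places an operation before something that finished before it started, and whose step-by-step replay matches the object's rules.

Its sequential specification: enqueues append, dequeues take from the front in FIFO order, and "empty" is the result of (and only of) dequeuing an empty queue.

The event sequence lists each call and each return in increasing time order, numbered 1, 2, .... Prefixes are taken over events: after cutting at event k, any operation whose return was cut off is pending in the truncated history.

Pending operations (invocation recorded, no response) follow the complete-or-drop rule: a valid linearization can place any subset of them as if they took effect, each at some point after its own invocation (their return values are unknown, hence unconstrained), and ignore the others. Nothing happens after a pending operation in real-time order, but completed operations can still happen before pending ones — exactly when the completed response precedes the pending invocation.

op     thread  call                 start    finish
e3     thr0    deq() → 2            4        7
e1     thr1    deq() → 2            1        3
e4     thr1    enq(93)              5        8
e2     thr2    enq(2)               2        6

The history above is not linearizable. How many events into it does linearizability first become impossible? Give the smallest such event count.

events 1..6 are linearizable; a witness order is e2, e1:
after step 1 (e2 enq(2)): queue <2>
after step 2 (e1 deq() → 2): queue <>
at event 7 (e3's time-7 response) nothing linearizes any more
every completion of the 1 pending operation (e4) was checked; none linearizes
e.g. e1, e2, e3 (pending dropped): illegal at step 1, since e1 deq() → 2 cannot apply there
e.g. e1, e3, e2 (pending dropped): illegal at step 1, since e1 deq() → 2 cannot apply there

7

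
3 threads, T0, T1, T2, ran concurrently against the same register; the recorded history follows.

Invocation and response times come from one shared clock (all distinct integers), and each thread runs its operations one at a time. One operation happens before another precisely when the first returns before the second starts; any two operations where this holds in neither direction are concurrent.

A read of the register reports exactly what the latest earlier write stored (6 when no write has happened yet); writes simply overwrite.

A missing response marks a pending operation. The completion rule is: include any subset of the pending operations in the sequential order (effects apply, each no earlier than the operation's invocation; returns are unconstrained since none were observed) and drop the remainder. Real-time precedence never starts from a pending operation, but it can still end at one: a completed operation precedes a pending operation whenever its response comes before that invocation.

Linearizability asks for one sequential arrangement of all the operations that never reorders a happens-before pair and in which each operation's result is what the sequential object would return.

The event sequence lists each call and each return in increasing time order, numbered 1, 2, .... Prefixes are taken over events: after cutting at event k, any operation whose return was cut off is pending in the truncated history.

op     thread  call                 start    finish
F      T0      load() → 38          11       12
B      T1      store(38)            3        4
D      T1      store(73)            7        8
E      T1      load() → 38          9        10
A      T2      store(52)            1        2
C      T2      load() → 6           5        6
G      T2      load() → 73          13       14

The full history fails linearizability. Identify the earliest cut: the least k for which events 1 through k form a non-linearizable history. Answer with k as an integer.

events 1..5 are linearizable; a witness order is A, B:
1. A store(52), leaving value 52
2. B store(38), leaving value 38
once event 6 joins (C's response, time 6), exhaustive search finds no witness
one such order, A, B, C, breaks at step 3 where C load() → 6 is illegal

6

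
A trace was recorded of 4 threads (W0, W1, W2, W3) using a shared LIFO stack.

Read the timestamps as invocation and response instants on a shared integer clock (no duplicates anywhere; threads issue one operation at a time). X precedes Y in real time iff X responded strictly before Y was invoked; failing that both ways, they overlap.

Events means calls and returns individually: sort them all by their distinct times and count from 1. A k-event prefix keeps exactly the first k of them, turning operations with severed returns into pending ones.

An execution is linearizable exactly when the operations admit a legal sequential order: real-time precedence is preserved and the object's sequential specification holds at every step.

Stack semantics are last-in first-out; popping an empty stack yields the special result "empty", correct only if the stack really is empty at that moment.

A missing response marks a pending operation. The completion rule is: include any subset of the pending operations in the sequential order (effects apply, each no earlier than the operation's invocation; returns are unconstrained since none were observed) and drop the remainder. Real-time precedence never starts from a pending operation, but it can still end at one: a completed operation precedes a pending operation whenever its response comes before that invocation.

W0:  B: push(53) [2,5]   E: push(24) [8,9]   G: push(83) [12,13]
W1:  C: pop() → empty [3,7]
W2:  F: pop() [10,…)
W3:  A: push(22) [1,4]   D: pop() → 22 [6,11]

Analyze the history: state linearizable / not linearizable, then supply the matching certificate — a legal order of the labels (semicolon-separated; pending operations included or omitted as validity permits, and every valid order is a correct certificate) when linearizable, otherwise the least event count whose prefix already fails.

linearizable — witness: C; B; A; D; E; F; G

step 1: C pop() → empty — stack <>
step 2: B push(53) — stack <53>
step 3: A push(22) — stack <53,22>
step 4: D pop() → 22 — stack <53>
step 5: E push(24) — stack <53,24>
step 6: F pop() (pending, included) — stack <53>
step 7: G push(83) — stack <53,83>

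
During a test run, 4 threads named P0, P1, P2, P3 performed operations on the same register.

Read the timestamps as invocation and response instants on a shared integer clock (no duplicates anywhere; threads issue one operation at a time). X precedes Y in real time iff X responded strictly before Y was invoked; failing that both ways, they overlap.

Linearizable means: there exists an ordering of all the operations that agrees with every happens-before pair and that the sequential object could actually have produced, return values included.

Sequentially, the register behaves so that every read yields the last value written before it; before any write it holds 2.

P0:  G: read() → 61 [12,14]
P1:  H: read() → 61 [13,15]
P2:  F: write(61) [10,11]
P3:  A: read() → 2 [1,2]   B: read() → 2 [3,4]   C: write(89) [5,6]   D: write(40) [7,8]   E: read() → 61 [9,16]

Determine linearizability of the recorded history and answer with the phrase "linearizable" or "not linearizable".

one valid linearization: A, B, C, D, F, E, G, H
step 1: A read() → 2 — value 2
step 2: B read() → 2 — value 2
step 3: C write(89) — value 89
step 4: D write(40) — value 40
step 5: F write(61) — value 61
step 6: E read() → 61 — value 61
step 7: G read() → 61 — value 61
step 8: H read() → 61 — value 61

linearizable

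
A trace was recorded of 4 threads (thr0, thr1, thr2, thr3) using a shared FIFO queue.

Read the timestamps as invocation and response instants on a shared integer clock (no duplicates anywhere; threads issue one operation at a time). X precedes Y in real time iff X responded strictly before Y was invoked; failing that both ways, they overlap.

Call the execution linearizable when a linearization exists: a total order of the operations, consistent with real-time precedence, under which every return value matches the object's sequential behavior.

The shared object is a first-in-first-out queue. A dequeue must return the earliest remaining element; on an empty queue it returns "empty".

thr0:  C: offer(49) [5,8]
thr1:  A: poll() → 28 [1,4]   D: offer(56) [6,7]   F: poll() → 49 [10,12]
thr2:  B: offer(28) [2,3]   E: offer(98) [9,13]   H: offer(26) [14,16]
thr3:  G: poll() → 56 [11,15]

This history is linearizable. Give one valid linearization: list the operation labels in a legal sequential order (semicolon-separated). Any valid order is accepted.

1. B offer(28), leaving queue <28>
2. A poll() → 28, leaving queue <>
3. C offer(49), leaving queue <49>
4. D offer(56), leaving queue <49,56>
5. E offer(98), leaving queue <49,56,98>
6. F poll() → 49, leaving queue <56,98>
7. G poll() → 56, leaving queue <98>
8. H offer(26), leaving queue <98,26>

B; A; C; D; E; F; G; H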